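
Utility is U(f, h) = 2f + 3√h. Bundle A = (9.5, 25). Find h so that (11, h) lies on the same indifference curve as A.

h = 16

U(9.5, 25) = 34.
Set U(11, h) = 34 and solve.
With f = 11: 3√h = 34 − 2·11 = 12, so √h = 4 and h = 16.
Check: U(11, 16) = 34.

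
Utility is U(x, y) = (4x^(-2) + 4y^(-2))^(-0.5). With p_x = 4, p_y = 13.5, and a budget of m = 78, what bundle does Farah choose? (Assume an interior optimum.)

For CES with ρ = -2, MRS = (y/x)^3.
Tangency: set MRS = p_x/p_y = 4/13.5 = 8/27.
So (y/x)^3 = 8/27; taking the cube root, y/x = 2/3, i.e. y = (2/3)·x.
Substitute into the budget 4·x + 13.5·y = 78: 13·x = 78, so x* = 6 and y* = (2/3)·6 = 4.

x* = 6, y* = 4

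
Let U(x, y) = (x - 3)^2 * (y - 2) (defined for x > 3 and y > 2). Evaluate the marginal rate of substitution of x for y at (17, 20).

MU_x = 2·(x−3)·(y−2), MU_y = (x−3)^2.
MRS = (2/1)·(y−2)/(x−3).
At (17, 20): MRS = 18/7.
That is, one extra unit of x is worth 18/7 units of y at the margin.

MRS = 18/7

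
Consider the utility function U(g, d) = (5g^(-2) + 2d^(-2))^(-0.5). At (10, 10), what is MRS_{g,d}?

For CES with ρ = -2, MRS = (5/2)·(d/g)^3.
At (10, 10): MRS = 2.5.
So at (10, 10) the consumer would give up 2.5 units of d for one more unit of g.

MRS = 2.5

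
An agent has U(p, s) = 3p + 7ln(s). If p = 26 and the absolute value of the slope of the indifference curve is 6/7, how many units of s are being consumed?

MU_p = 3, MU_s = 7/s.
MRS = 3 ÷ (7/s).
MRS depends only on s: (3/7)·s = 6/7 ⇒ s = (6/7)/(3/7) = 2.

s = 2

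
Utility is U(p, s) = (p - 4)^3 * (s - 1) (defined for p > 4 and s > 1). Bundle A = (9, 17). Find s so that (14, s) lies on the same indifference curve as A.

U(9, 17) = 2000.
Set U(14, s) = 2000 and solve.
With p = 14: (14 − 4)^3 = 1000, so (s − 1) = 2000/1000 = 2.
So s = 1 + 2 = 3.
Check: U(14, 3) = 2000.

s = 3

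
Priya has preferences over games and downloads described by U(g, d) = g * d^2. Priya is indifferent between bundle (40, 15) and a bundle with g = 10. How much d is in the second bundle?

U(40, 15) = 9000.
Set U(10, d) = 9000 and solve.
With g = 10: d^2 = 9000/10 = 900; taking the square root, d = 30.
Check: U(10, 30) = 9000.

d = 30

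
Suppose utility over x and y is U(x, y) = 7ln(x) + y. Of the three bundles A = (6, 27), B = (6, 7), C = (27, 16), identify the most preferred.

Bundle A

Evaluate utility at each bundle:
U(A) = 39.542.
U(B) = 19.542.
U(C) = 39.071.
Highest utility is A, so A ≻ C ≻ B.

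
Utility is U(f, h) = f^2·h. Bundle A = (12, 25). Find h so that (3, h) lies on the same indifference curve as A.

U(12, 25) = 3600.
Set U(3, h) = 3600 and solve.
With f = 3: 3^2 = 9, so h = 3600/9 = 400.
Check: U(3, 400) = 3600.

h = 400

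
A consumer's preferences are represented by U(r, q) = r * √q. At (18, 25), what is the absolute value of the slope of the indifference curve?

MRS = 25/9

MU_r = √q and MU_q = 0.5·r·q^(-0.5).
MRS = MU_r/MU_q = (2)·q/r.
At (18, 25): MRS = 25/9.
The indifference curve has slope −25/9 at this bundle.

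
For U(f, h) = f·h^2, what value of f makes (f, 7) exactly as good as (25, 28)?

f = 400

U(25, 28) = 19600.
Set U(f, 7) = 19600 and solve.
With h = 7: 7^2 = 49, so f = 19600/49 = 400.
Check: U(400, 7) = 19600.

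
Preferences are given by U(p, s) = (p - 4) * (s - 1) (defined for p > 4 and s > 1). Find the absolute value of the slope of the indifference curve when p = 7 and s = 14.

MRS = 13/3

MU_p = (s−1), MU_s = (p−4).
MRS = (s−1)/(p−4).
At (7, 14): MRS = 13/3.
So at (7, 14) the consumer would give up 13/3 units of s for one more unit of p.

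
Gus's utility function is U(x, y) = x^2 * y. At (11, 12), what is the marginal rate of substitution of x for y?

MRS = 24/11

MU_x = 2·x·y and MU_y = x^2.
MRS = MU_x/MU_y = (2/1)·y/x.
At (11, 12): MRS = 24/11.
That is, one extra unit of x is worth 24/11 units of y at the margin.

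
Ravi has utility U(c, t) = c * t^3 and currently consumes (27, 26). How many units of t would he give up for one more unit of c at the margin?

MU_c = t^3 and MU_t = 3·c·t^2.
MRS = MU_c/MU_t = (1/3)·t/c.
At (27, 26): MRS = 26/81.
So at (27, 26) the consumer would give up 26/81 units of t for one more unit of c.

MRS = 26/81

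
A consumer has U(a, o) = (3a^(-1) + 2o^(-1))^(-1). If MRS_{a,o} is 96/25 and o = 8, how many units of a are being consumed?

a = 5

For CES with ρ = -1, MRS = (3/2)·(o/a)^2.
Setting (3/2)·(8/a)^2 = 96/25 gives (8/a)^2 = 64/25, so 8/a = 1.6 and a = 5.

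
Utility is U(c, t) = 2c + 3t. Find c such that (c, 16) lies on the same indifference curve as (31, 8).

U(31, 8) = 86.
Set U(c, 16) = 86 and solve.
2c + 3·16 = 86 ⇒ 2c = 38 ⇒ c = 19.
Check: U(19, 16) = 86.

c = 19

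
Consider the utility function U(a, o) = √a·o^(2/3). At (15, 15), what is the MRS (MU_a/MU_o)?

MU_a = 0.5·a^(-0.5)·o^(2/3) and MU_o = 2/3·√a·o^(-1/3).
MRS = MU_a/MU_o = (0.75)·o/a.
At (15, 15): MRS = 0.75.
So at (15, 15) the consumer would give up 0.75 units of o for one more unit of a.

MRS = 0.75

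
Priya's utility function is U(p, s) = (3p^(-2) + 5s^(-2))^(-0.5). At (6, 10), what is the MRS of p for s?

For CES with ρ = -2, MRS = (3/5)·(s/p)^3.
At (6, 10): MRS = 25/9.
That is, one extra unit of p is worth 25/9 units of s at the margin.

MRS = 25/9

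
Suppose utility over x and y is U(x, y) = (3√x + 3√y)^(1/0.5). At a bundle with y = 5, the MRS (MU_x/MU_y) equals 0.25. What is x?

For CES with ρ = 0.5, MRS = √(y/x).
Setting √(5/x) = 0.25 gives 5/x = 1/16 and x = 80.

x = 80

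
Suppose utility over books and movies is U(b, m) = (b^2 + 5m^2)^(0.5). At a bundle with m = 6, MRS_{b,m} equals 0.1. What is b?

For CES with ρ = 2, MRS = (1/5)·(m/b)^(-1).
Setting (1/5)·(6/b)^(-1) = 0.1 gives (6/b)^(-1) = 0.5, so 6/b = 2 and b = 3.

b = 3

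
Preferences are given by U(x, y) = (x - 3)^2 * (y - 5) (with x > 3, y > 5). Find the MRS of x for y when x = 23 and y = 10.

MU_x = 2·(x−3)·(y−5), MU_y = (x−3)^2.
MRS = (2/1)·(y−5)/(x−3).
At (23, 10): MRS = 0.5.
That is, one extra unit of x is worth 0.5 units of y at the margin.

MRS = 0.5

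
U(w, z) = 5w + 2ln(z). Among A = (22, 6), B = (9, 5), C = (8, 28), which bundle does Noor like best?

Evaluate utility at each bundle:
U(A) = 113.584.
U(B) = 48.219.
U(C) = 46.664.
Highest utility is A, so A ≻ B ≻ C.

Bundle A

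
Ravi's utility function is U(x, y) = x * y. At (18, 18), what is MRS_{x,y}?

MRS = 1

MU_x = y and MU_y = x.
MRS = MU_x/MU_y = y/x.
At (18, 18): MRS = 1.
The indifference curve has slope −1 at this bundle.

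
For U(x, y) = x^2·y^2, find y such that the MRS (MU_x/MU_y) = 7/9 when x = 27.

MU_x = 2·x·y^2 and MU_y = 2·x^2·y.
MRS = MU_x/MU_y = y/x.
Substitute x = 27: MRS = y/27. Setting y/27 = 7/9 gives y = (7/9)·27 = 21.

y = 21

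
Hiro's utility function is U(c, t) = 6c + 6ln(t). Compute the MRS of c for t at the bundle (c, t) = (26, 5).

MU_c = 6, MU_t = 6/t.
MRS = 6 ÷ (6/t).
At (26, 5): MRS = 5.
That is, one extra unit of c is worth 5 units of t at the margin.

MRS = 5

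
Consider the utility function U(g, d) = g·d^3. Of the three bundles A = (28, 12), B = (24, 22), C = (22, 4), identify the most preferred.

Evaluate utility at each bundle:
U(A) = 48384.
U(B) = 255552.
U(C) = 1408.
Highest utility is B, so B ≻ A ≻ C.

Bundle B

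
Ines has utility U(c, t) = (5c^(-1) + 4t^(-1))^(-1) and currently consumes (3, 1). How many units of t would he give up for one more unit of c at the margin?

MRS = 5/36

For CES with ρ = -1, MRS = (5/4)·(t/c)^2.
At (3, 1): MRS = 5/36.
So at (3, 1) the consumer would give up 5/36 units of t for one more unit of c.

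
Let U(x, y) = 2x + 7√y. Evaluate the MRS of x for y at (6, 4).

MU_x = 2, MU_y = 7/(2√y).
MRS = 2 ÷ (7/(2√y)).
At (6, 4): MRS = 8/7.
So at (6, 4) the consumer would give up 8/7 units of y for one more unit of x.

MRS = 8/7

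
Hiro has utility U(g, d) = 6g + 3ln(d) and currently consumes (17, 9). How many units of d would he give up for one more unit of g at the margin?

MRS = 18

MU_g = 6, MU_d = 3/d.
MRS = 6 ÷ (3/d).
At (17, 9): MRS = 18.
So at (17, 9) the consumer would give up 18 units of d for one more unit of g.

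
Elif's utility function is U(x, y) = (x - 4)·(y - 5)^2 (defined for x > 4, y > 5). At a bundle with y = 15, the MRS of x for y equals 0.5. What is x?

x = 14

MU_x = (y−5)^2, MU_y = 2·(x−4)·(y−5).
MRS = (1/2)·(y−5)/(x−4).
Substitute y = 15: MRS = 5/(x − 4). Setting this equal to 0.5 gives x − 4 = 5/0.5 = 10, so x = 14.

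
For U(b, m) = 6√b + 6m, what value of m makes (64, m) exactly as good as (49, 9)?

m = 8

U(49, 9) = 96.
Set U(64, m) = 96 and solve.
With b = 64: √64 = 8, so 6m = 96 − 6·8 = 48 and m = 8.
Check: U(64, 8) = 96.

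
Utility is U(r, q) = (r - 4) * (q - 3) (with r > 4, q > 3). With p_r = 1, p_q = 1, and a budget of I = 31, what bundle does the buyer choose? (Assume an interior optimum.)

MU_r = (q−3), MU_q = (r−4).
MRS = (q−3)/(r−4).
Tangency: set MRS = p_r/p_q = 1/1 = 1.
So (q − 3)/(r − 4) = 1, i.e. (q − 3) = (r − 4).
Rewrite the budget in excess-of-subsistence terms: 1·(r − 4) + 1·(q − 3) = 31 − 1·4 − 1·3 = 24.
Substituting, 2·(r − 4) = 24, so r − 4 = 12 and r* = 16.
Then q − 3 = 12, so q* = 15.

r* = 16, q* = 15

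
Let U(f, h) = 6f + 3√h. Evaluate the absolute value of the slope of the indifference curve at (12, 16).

MRS = 16

MU_f = 6, MU_h = 3/(2√h).
MRS = 6 ÷ (3/(2√h)).
At (12, 16): MRS = 16.
So at (12, 16) the consumer would give up 16 units of h for one more unit of f.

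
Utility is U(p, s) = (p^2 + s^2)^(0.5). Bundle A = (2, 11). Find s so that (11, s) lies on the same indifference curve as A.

U depends on (p, s) only through S = p^2 + s^2, so equal utility means equal S. At (2, 11): S = 125.
With p = 11: 11^2 = 121, so s^2 = 125 − 121 = 4.
Hence s = √4 = 2.
Check: U(11, 2) = 11.1803.

s = 2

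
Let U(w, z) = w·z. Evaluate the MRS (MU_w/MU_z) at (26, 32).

MU_w = z and MU_z = w.
MRS = MU_w/MU_z = z/w.
At (26, 32): MRS = 16/13.
The indifference curve has slope −16/13 at this bundle.

MRS = 16/13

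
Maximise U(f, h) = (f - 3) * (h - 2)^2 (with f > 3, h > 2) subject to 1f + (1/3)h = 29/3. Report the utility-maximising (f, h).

MU_f = (h−2)^2, MU_h = 2·(f−3)·(h−2).
MRS = (1/2)·(h−2)/(f−3).
Tangency: set MRS = p_f/p_h = 1/(1/3) = 3.
So (1/2)·(h − 2)/(f − 3) = 3, i.e. (h − 2) = 6·(f − 3).
Rewrite the budget in excess-of-subsistence terms: 1·(f − 3) + (1/3)·(h − 2) = 29/3 − 1·3 − (1/3)·2 = 6.
Substituting, 3·(f − 3) = 6, so f − 3 = 2 and f* = 5.
Then h − 2 = 6·2 = 12, so h* = 14.

f* = 5, h* = 14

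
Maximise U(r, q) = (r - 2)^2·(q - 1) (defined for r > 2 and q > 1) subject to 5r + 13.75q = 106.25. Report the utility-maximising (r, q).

r* = 13, q* = 3

MU_r = 2·(r−2)·(q−1), MU_q = (r−2)^2.
MRS = (2/1)·(q−1)/(r−2).
Tangency: set MRS = p_r/p_q = 5/13.75 = 4/11.
So (2/1)·(q − 1)/(r − 2) = 4/11, i.e. (q − 1) = (2/11)·(r − 2).
Rewrite the budget in excess-of-subsistence terms: 5·(r − 2) + 13.75·(q − 1) = 106.25 − 5·2 − 13.75·1 = 82.5.
Substituting, 7.5·(r − 2) = 82.5, so r − 2 = 11 and r* = 13.
Then q − 1 = (2/11)·11 = 2, so q* = 3.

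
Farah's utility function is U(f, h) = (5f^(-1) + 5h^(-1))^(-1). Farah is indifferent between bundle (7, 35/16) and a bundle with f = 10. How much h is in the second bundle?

U depends on (f, h) only through S = 5f^(-1) + 5h^(-1), so equal utility means equal S. At (7, 35/16): S = 3.
With f = 10: 5·10^(-1) = 0.5, so 5h^(-1) = 3 − 0.5 = 2.5, i.e. h^(-1) = 0.5.
Hence h = 1/0.5 = 2.
Check: U(10, 2) = 0.3333.

h = 2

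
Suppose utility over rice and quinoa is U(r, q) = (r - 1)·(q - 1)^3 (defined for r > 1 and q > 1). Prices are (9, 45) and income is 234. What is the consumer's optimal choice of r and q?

r* = 6, q* = 4

MU_r = (q−1)^3, MU_q = 3·(r−1)·(q−1)^2.
MRS = (1/3)·(q−1)/(r−1).
Tangency: set MRS = p_r/p_q = 9/45 = 0.2.
So (1/3)·(q − 1)/(r − 1) = 0.2, i.e. (q − 1) = 0.6·(r − 1).
Rewrite the budget in excess-of-subsistence terms: 9·(r − 1) + 45·(q − 1) = 234 − 9·1 − 45·1 = 180.
Substituting, 36·(r − 1) = 180, so r − 1 = 5 and r* = 6.
Then q − 1 = 0.6·5 = 3, so q* = 4.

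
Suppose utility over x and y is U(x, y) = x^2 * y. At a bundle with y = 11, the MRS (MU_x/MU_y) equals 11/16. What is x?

MU_x = 2·x·y and MU_y = x^2.
MRS = MU_x/MU_y = (2/1)·y/x.
Substitute y = 11: MRS = 22/x. Setting 22/x = 11/16 gives x = 22/(11/16) = 32.

x = 32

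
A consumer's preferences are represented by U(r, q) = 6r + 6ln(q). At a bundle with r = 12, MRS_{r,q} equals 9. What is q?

q = 9

MU_r = 6, MU_q = 6/q.
MRS = 6 ÷ (6/q).
MRS depends only on q: q = 9 ⇒ q = 9.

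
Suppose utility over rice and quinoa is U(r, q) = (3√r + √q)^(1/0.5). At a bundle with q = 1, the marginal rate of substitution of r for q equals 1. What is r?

r = 9

For CES with ρ = 0.5, MRS = (3/1)·√(q/r).
Setting (3/1)·√(1/r) = 1 gives √(1/r) = 1/3, so 1/r = 1/9 and r = 9.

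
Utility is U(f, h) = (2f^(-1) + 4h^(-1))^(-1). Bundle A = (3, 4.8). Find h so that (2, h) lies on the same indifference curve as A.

U depends on (f, h) only through S = 2f^(-1) + 4h^(-1), so equal utility means equal S. At (3, 4.8): S = 1.5.
With f = 2: 2·2^(-1) = 1, so 4h^(-1) = 1.5 − 1 = 0.5, i.e. h^(-1) = 0.125.
Hence h = 1/0.125 = 8.
Check: U(2, 8) = 0.6667.

h = 8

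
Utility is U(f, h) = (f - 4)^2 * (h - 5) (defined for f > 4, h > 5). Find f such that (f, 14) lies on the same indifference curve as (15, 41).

f = 26

U(15, 41) = 4356.
Set U(f, 14) = 4356 and solve.
With h = 14: (14 − 5) = 9, so (f − 4)^2 = 4356/9 = 484.
Taking the square root (with f > 4): f − 4 = 22, so f = 26.
Check: U(26, 14) = 4356.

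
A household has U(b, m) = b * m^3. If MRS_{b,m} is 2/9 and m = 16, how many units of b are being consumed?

MU_b = m^3 and MU_m = 3·b·m^2.
MRS = MU_b/MU_m = (1/3)·m/b.
Substitute m = 16: MRS = (16/3)/b. Setting (16/3)/b = 2/9 gives b = (16/3)/(2/9) = 24.

b = 24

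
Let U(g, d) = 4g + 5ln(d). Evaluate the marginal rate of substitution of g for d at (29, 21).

MU_g = 4, MU_d = 5/d.
MRS = 4 ÷ (5/d).
At (29, 21): MRS = 16.8.
So at (29, 21) the consumer would give up 16.8 units of d for one more unit of g.

MRS = 16.8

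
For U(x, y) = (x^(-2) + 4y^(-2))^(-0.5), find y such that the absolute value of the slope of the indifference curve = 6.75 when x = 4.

For CES with ρ = -2, MRS = (1/4)·(y/x)^3.
Setting (1/4)·(y/4)^3 = 6.75 gives (y/4)^3 = 27, so y/4 = 3 and y = 12.

y = 12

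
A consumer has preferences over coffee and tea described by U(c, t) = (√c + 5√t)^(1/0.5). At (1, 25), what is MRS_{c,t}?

For CES with ρ = 0.5, MRS = (1/5)·√(t/c).
At (1, 25): MRS = 1.
So at (1, 25) the consumer would give up 1 units of t for one more unit of c.

MRS = 1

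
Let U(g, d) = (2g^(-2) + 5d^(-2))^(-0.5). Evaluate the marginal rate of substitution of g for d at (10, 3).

MRS = 27/2500

For CES with ρ = -2, MRS = (2/5)·(d/g)^3.
At (10, 3): MRS = 27/2500.
So at (10, 3) the consumer would give up 27/2500 units of d for one more unit of g.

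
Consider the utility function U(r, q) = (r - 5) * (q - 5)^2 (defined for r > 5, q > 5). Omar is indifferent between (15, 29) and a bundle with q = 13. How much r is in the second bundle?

r = 95

U(15, 29) = 5760.
Set U(r, 13) = 5760 and solve.
With q = 13: (13 − 5)^2 = 64, so (r − 5) = 5760/64 = 90.
So r = 5 + 90 = 95.
Check: U(95, 13) = 5760.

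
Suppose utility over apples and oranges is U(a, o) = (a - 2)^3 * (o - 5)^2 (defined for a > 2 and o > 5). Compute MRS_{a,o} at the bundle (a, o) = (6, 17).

MRS = 4.5

MU_a = 3·(a−2)^2·(o−5)^2, MU_o = 2·(a−2)^3·(o−5).
MRS = (3/2)·(o−5)/(a−2).
At (6, 17): MRS = 4.5.
That is, one extra unit of a is worth 4.5 units of o at the margin.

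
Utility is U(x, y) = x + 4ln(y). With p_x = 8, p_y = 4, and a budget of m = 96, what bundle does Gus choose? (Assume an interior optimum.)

x* = 8, y* = 8

MU_x = 1, MU_y = 4/y.
MRS = 1 ÷ (4/y).
Tangency: set MRS = p_x/p_y = 8/4 = 2.
MRS depends only on y: 0.25·y = 2 ⇒ y* = 2/0.25 = 8.
From the budget, 8·x = 96 − 4·8 = 64, so x* = 8.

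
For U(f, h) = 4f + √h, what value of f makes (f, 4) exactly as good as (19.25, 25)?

f = 20

U(19.25, 25) = 82.
Set U(f, 4) = 82 and solve.
With h = 4: √4 = 2, so 4f = 82 − 2 = 80 and f = 20.
Check: U(20, 4) = 82.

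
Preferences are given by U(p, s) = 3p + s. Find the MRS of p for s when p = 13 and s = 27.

MRS = 3

MU_p = 3, MU_s = 1, so MRS = 3/1 = 3 at every bundle.
At (13, 27): MRS = 3.
So at (13, 27) the consumer would give up 3 units of s for one more unit of p.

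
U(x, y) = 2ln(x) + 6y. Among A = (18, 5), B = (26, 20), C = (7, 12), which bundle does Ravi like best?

Evaluate utility at each bundle:
U(A) = 35.781.
U(B) = 126.516.
U(C) = 75.892.
Highest utility is B, so B ≻ C ≻ A.

Bundle B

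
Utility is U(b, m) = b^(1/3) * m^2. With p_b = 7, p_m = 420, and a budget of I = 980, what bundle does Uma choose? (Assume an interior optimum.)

MU_b = 1/3·b^(-2/3)·m^2 and MU_m = 2·b^(1/3)·m.
MRS = MU_b/MU_m = (1/6)·m/b.
Tangency: set MRS = p_b/p_m = 7/420 = 1/60.
So (1/6)·m/b = 1/60, i.e. m = 0.1·b.
Substitute into the budget 7·b + 420·m = 980: 49·b = 980, so b* = 20.
Then m* = 0.1·20 = 2.

b* = 20, m* = 2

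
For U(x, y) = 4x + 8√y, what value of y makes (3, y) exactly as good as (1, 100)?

U(1, 100) = 84.
Set U(3, y) = 84 and solve.
With x = 3: 8√y = 84 − 4·3 = 72, so √y = 9 and y = 81.
Check: U(3, 81) = 84.

y = 81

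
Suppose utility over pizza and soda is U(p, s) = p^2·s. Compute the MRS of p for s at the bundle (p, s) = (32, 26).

MU_p = 2·p·s and MU_s = p^2.
MRS = MU_p/MU_s = (2/1)·s/p.
At (32, 26): MRS = 1.625.
The indifference curve has slope −1.625 at this bundle.

MRS = 1.625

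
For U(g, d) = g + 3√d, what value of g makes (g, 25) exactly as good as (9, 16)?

g = 6

U(9, 16) = 21.
Set U(g, 25) = 21 and solve.
With d = 25: √25 = 5, so g = 21 − 3·5 = 6.
Check: U(6, 25) = 21.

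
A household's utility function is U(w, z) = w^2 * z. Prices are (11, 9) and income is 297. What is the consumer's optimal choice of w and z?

MU_w = 2·w·z and MU_z = w^2.
MRS = MU_w/MU_z = (2/1)·z/w.
Tangency: set MRS = p_w/p_z = 11/9.
So (2/1)·z/w = 11/9, i.e. z = (11/18)·w.
Substitute into the budget 11·w + 9·z = 297: 16.5·w = 297, so w* = 18.
Then z* = (11/18)·18 = 11.

w* = 18, z* = 11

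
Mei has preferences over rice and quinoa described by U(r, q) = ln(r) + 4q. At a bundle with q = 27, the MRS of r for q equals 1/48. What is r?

r = 12

MU_r = 1/r, MU_q = 4.
MRS = 1/r ÷ 4.
MRS depends only on r: 0.25/r = 1/48 ⇒ r = 0.25/(1/48) = 12.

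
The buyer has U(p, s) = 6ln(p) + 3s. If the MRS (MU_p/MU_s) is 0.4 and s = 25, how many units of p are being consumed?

MU_p = 6/p, MU_s = 3.
MRS = 6/p ÷ 3.
MRS depends only on p: 2/p = 0.4 ⇒ p = 2/0.4 = 5.

p = 5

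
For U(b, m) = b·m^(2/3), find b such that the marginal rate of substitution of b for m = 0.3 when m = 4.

b = 20

MU_b = m^(2/3) and MU_m = 2/3·b·m^(-1/3).
MRS = MU_b/MU_m = (1.5)·m/b.
Substitute m = 4: MRS = 6/b. Setting 6/b = 0.3 gives b = 6/0.3 = 20.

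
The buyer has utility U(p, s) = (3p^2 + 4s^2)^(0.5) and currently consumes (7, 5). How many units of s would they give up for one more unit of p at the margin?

For CES with ρ = 2, MRS = (3/4)·(s/p)^(-1).
At (7, 5): MRS = 1.05.
So at (7, 5) the consumer would give up 1.05 units of s for one more unit of p.

MRS = 1.05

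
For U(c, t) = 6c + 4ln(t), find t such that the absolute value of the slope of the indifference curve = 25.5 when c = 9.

t = 17

MU_c = 6, MU_t = 4/t.
MRS = 6 ÷ (4/t).
MRS depends only on t: 1.5·t = 25.5 ⇒ t = 25.5/1.5 = 17.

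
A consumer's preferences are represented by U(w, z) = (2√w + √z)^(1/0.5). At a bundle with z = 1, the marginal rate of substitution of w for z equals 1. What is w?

w = 4

For CES with ρ = 0.5, MRS = (2/1)·√(z/w).
Setting (2/1)·√(1/w) = 1 gives √(1/w) = 0.5, so 1/w = 0.25 and w = 4.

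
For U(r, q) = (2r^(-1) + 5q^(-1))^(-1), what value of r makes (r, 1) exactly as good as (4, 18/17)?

U depends on (r, q) only through S = 2r^(-1) + 5q^(-1), so equal utility means equal S. At (4, 18/17): S = 47/9.
With q = 1: 5·1^(-1) = 5, so 2r^(-1) = 47/9 − 5 = 2/9, i.e. r^(-1) = 1/9.
Hence r = 1/(1/9) = 9.
Check: U(9, 1) = 0.1915.

r = 9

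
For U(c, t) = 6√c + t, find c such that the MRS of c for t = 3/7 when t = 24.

c = 49

MU_c = 6/(2√c), MU_t = 1.
MRS = 6/(2√c) ÷ 1.
MRS depends only on c: 3/√c = 3/7 ⇒ √c = 3/(3/7) = 7 ⇒ c = 49.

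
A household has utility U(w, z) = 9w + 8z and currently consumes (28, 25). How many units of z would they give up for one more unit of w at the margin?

MU_w = 9, MU_z = 8, so MRS = 9/8 = 1.125 at every bundle.
At (28, 25): MRS = 1.125.
So at (28, 25) the consumer would give up 1.125 units of z for one more unit of w.

MRS = 1.125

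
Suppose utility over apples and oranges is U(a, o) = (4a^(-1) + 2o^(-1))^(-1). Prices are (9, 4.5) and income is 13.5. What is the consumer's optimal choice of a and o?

For CES with ρ = -1, MRS = (4/2)·(o/a)^2.
Tangency: set MRS = p_a/p_o = 9/4.5 = 2.
So (o/a)^2 = 1; taking the square root, o/a = 1, i.e. o = a.
Substitute into the budget 9·a + 4.5·o = 13.5: 13.5·a = 13.5, so a* = 1 and o* = 1.

a* = 1, o* = 1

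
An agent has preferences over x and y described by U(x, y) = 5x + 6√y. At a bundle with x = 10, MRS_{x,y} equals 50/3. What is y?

MU_x = 5, MU_y = 6/(2√y).
MRS = 5 ÷ (6/(2√y)).
MRS depends only on y: (5/3)·√y = 50/3 ⇒ √y = (50/3)/(5/3) = 10 ⇒ y = 100.

y = 100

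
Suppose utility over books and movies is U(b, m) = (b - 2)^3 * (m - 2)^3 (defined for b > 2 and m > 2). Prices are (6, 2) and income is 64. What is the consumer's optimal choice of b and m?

b* = 6, m* = 14

MU_b = 3·(b−2)^2·(m−2)^3, MU_m = 3·(b−2)^3·(m−2)^2.
MRS = (m−2)/(b−2).
Tangency: set MRS = p_b/p_m = 6/2 = 3.
So (m − 2)/(b − 2) = 3, i.e. (m − 2) = 3·(b − 2).
Rewrite the budget in excess-of-subsistence terms: 6·(b − 2) + 2·(m − 2) = 64 − 6·2 − 2·2 = 48.
Substituting, 12·(b − 2) = 48, so b − 2 = 4 and b* = 6.
Then m − 2 = 3·4 = 12, so m* = 14.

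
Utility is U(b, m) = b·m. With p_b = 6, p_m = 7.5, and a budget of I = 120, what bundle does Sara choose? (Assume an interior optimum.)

MU_b = m and MU_m = b.
MRS = MU_b/MU_m = m/b.
Tangency: set MRS = p_b/p_m = 6/7.5 = 0.8.
So m/b = 0.8, i.e. m = 0.8·b.
Substitute into the budget 6·b + 7.5·m = 120: 12·b = 120, so b* = 10.
Then m* = 0.8·10 = 8.

b* = 10, m* = 8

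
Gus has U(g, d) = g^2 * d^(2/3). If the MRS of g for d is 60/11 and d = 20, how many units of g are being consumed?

g = 11

MU_g = 2·g·d^(2/3) and MU_d = 2/3·g^2·d^(-1/3).
MRS = MU_g/MU_d = (3)·d/g.
Substitute d = 20: MRS = 60/g. Setting 60/g = 60/11 gives g = 60/(60/11) = 11.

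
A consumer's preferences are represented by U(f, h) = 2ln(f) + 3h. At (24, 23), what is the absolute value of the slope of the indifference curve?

MU_f = 2/f, MU_h = 3.
MRS = 2/f ÷ 3.
At (24, 23): MRS = 1/36.
That is, one extra unit of f is worth 1/36 units of h at the margin.

MRS = 1/36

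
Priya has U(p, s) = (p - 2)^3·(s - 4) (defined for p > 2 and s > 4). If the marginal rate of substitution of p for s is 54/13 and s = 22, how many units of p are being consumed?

p = 15

MU_p = 3·(p−2)^2·(s−4), MU_s = (p−2)^3.
MRS = (3/1)·(s−4)/(p−2).
Substitute s = 22: MRS = 54/(p − 2). Setting this equal to 54/13 gives p − 2 = 54/(54/13) = 13, so p = 15.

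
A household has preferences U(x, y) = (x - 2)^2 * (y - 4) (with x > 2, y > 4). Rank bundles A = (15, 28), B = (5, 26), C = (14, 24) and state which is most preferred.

Evaluate utility at each bundle:
U(A) = 4056.
U(B) = 198.
U(C) = 2880.
Highest utility is A, so A ≻ C ≻ B.

Bundle A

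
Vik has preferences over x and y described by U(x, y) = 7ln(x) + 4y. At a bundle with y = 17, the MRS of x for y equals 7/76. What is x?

x = 19

MU_x = 7/x, MU_y = 4.
MRS = 7/x ÷ 4.
MRS depends only on x: 1.75/x = 7/76 ⇒ x = 1.75/(7/76) = 19.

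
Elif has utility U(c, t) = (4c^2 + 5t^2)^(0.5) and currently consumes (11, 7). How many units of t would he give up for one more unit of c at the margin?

For CES with ρ = 2, MRS = (4/5)·(t/c)^(-1).
At (11, 7): MRS = 44/35.
That is, one extra unit of c is worth 44/35 units of t at the margin.

MRS = 44/35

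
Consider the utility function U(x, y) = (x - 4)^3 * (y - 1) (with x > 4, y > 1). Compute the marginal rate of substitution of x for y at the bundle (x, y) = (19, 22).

MRS = 4.2

MU_x = 3·(x−4)^2·(y−1), MU_y = (x−4)^3.
MRS = (3/1)·(y−1)/(x−4).
At (19, 22): MRS = 4.2.
That is, one extra unit of x is worth 4.2 units of y at the margin.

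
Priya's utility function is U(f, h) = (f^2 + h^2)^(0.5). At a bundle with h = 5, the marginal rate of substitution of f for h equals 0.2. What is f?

f = 1

For CES with ρ = 2, MRS = (h/f)^(-1).
Setting (5/f)^(-1) = 0.2 gives 5/f = 5 and f = 1.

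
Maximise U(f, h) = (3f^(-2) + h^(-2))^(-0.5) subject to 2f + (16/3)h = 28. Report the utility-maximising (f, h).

For CES with ρ = -2, MRS = (3/1)·(h/f)^3.
Tangency: set MRS = p_f/p_h = 2/(16/3) = 0.375.
So (h/f)^3 = 0.125; taking the cube root, h/f = 0.5, i.e. h = 0.5·f.
Substitute into the budget 2·f + (16/3)·h = 28: (14/3)·f = 28, so f* = 6 and h* = 0.5·6 = 3.

f* = 6, h* = 3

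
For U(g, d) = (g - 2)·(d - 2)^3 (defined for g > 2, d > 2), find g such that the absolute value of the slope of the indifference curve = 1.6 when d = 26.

g = 7

MU_g = (d−2)^3, MU_d = 3·(g−2)·(d−2)^2.
MRS = (1/3)·(d−2)/(g−2).
Substitute d = 26: MRS = 8/(g − 2). Setting this equal to 1.6 gives g − 2 = 8/1.6 = 5, so g = 7.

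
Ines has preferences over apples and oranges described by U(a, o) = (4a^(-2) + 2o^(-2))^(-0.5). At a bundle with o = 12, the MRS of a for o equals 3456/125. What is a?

a = 5

For CES with ρ = -2, MRS = (4/2)·(o/a)^3.
Setting (4/2)·(12/a)^3 = 3456/125 gives (12/a)^3 = 1728/125, so 12/a = 2.4 and a = 5.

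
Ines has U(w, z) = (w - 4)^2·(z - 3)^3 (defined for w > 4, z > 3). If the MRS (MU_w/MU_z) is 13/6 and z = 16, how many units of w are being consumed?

w = 8

MU_w = 2·(w−4)·(z−3)^3, MU_z = 3·(w−4)^2·(z−3)^2.
MRS = (2/3)·(z−3)/(w−4).
Substitute z = 16: MRS = (26/3)/(w − 4). Setting this equal to 13/6 gives w − 4 = (26/3)/(13/6) = 4, so w = 8.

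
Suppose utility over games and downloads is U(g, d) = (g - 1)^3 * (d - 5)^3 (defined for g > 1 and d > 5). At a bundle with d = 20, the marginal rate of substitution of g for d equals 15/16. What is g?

g = 17

MU_g = 3·(g−1)^2·(d−5)^3, MU_d = 3·(g−1)^3·(d−5)^2.
MRS = (d−5)/(g−1).
Substitute d = 20: MRS = 15/(g − 1). Setting this equal to 15/16 gives g − 1 = 15/(15/16) = 16, so g = 17.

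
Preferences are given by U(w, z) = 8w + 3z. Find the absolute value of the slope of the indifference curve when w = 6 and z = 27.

MRS = 8/3

MU_w = 8, MU_z = 3, so MRS = 8/3 at every bundle.
At (6, 27): MRS = 8/3.
That is, one extra unit of w is worth 8/3 units of z at the margin.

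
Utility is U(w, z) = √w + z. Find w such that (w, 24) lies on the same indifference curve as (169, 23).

w = 144

U(169, 23) = 36.
Set U(w, 24) = 36 and solve.
With z = 24: √w = 36 − 24 = 12, so √w = 12 and w = 144.
Check: U(144, 24) = 36.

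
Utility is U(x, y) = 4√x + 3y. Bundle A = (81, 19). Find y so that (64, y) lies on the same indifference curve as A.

y = 61/3

U(81, 19) = 93.
Set U(64, y) = 93 and solve.
With x = 64: √64 = 8, so 3y = 93 − 4·8 = 61 and y = 61/3.
Check: U(64, 61/3) = 93.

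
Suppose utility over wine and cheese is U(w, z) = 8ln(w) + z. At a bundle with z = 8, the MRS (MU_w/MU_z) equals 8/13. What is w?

MU_w = 8/w, MU_z = 1.
MRS = 8/w ÷ 1.
MRS depends only on w: 8/w = 8/13 ⇒ w = 8/(8/13) = 13.

w = 13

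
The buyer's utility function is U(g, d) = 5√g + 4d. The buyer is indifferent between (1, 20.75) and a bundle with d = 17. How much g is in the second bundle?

g = 16

U(1, 20.75) = 88.
Set U(g, 17) = 88 and solve.
With d = 17: 5√g = 88 − 4·17 = 20, so √g = 4 and g = 16.
Check: U(16, 17) = 88.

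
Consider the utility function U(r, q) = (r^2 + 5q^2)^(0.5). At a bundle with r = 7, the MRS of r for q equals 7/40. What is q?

q = 8

For CES with ρ = 2, MRS = (1/5)·(q/r)^(-1).
Setting (1/5)·(q/7)^(-1) = 7/40 gives (q/7)^(-1) = 0.875, so q/7 = 8/7 and q = 8.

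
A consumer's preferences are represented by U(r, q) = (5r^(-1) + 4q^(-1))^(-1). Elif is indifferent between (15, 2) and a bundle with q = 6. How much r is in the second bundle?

r = 3

U depends on (r, q) only through S = 5r^(-1) + 4q^(-1), so equal utility means equal S. At (15, 2): S = 7/3.
With q = 6: 4·6^(-1) = 2/3, so 5r^(-1) = 7/3 − 2/3 = 5/3, i.e. r^(-1) = 1/3.
Hence r = 1/(1/3) = 3.
Check: U(3, 6) = 0.4286.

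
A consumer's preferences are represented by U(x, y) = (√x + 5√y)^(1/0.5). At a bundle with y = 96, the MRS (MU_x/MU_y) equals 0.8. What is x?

x = 6

For CES with ρ = 0.5, MRS = (1/5)·√(y/x).
Setting (1/5)·√(96/x) = 0.8 gives √(96/x) = 4, so 96/x = 16 and x = 6.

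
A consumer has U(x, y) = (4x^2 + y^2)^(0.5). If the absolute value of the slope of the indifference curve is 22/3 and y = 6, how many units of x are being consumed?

x = 11

For CES with ρ = 2, MRS = (4/1)·(y/x)^(-1).
Setting (4/1)·(6/x)^(-1) = 22/3 gives (6/x)^(-1) = 11/6, so 6/x = 6/11 and x = 11.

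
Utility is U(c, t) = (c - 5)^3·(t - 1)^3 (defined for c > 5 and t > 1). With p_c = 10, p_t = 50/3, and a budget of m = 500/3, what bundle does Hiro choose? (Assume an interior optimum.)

MU_c = 3·(c−5)^2·(t−1)^3, MU_t = 3·(c−5)^3·(t−1)^2.
MRS = (t−1)/(c−5).
Tangency: set MRS = p_c/p_t = 10/(50/3) = 0.6.
So (t − 1)/(c − 5) = 0.6, i.e. (t − 1) = 0.6·(c − 5).
Rewrite the budget in excess-of-subsistence terms: 10·(c − 5) + (50/3)·(t − 1) = 500/3 − 10·5 − (50/3)·1 = 100.
Substituting, 20·(c − 5) = 100, so c − 5 = 5 and c* = 10.
Then t − 1 = 0.6·5 = 3, so t* = 4.

c* = 10, t* = 4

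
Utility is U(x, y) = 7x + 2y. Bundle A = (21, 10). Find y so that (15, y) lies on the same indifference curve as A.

y = 31

U(21, 10) = 167.
Set U(15, y) = 167 and solve.
7·15 + 2y = 167 ⇒ 2y = 62 ⇒ y = 31.
Check: U(15, 31) = 167.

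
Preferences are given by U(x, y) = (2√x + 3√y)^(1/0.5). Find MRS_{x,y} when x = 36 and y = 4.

MRS = 2/9

For CES with ρ = 0.5, MRS = (2/3)·√(y/x).
At (36, 4): MRS = 2/9.
That is, one extra unit of x is worth 2/9 units of y at the margin.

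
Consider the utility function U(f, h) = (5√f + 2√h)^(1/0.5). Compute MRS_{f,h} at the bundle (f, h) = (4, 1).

MRS = 1.25

For CES with ρ = 0.5, MRS = (5/2)·√(h/f).
At (4, 1): MRS = 1.25.
The indifference curve has slope −1.25 at this bundle.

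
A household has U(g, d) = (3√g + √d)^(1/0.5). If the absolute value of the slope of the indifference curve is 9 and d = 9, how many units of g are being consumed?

For CES with ρ = 0.5, MRS = (3/1)·√(d/g).
Setting (3/1)·√(9/g) = 9 gives √(9/g) = 3, so 9/g = 9 and g = 1.

g = 1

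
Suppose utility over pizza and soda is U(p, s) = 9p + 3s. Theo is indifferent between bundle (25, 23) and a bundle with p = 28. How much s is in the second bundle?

s = 14

U(25, 23) = 294.
Set U(28, s) = 294 and solve.
9·28 + 3s = 294 ⇒ 3s = 42 ⇒ s = 14.
Check: U(28, 14) = 294.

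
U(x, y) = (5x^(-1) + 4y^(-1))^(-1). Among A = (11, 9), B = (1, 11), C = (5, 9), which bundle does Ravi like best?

Evaluate utility at each bundle:
U(A) = 1.112.
U(B) = 0.186.
U(C) = 0.692.
Highest utility is A, so A ≻ C ≻ B.

Bundle A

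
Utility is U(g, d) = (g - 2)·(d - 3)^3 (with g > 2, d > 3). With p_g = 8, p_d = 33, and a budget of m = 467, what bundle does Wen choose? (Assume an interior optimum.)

MU_g = (d−3)^3, MU_d = 3·(g−2)·(d−3)^2.
MRS = (1/3)·(d−3)/(g−2).
Tangency: set MRS = p_g/p_d = 8/33.
So (1/3)·(d − 3)/(g − 2) = 8/33, i.e. (d − 3) = (8/11)·(g − 2).
Rewrite the budget in excess-of-subsistence terms: 8·(g − 2) + 33·(d − 3) = 467 − 8·2 − 33·3 = 352.
Substituting, 32·(g − 2) = 352, so g − 2 = 11 and g* = 13.
Then d − 3 = (8/11)·11 = 8, so d* = 11.

g* = 13, d* = 11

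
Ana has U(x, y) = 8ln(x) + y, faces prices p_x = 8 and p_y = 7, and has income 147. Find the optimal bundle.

x* = 7, y* = 13

MU_x = 8/x, MU_y = 1.
MRS = 8/x ÷ 1.
Tangency: set MRS = p_x/p_y = 8/7.
MRS depends only on x: 8/x = 8/7 ⇒ x* = 8/(8/7) = 7.
From the budget, 7·y = 147 − 8·7 = 91, so y* = 13.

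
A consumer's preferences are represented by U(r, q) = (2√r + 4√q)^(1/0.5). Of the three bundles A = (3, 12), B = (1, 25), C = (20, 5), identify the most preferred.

Evaluate utility at each bundle:
U(A) = 300.000.
U(B) = 484.000.
U(C) = 320.000.
Highest utility is B, so B ≻ C ≻ A.

Bundle B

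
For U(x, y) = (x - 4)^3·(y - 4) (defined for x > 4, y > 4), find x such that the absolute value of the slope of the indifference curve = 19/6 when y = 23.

x = 22

MU_x = 3·(x−4)^2·(y−4), MU_y = (x−4)^3.
MRS = (3/1)·(y−4)/(x−4).
Substitute y = 23: MRS = 57/(x − 4). Setting this equal to 19/6 gives x − 4 = 57/(19/6) = 18, so x = 22.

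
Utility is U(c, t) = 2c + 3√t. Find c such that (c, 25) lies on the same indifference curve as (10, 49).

U(10, 49) = 41.
Set U(c, 25) = 41 and solve.
With t = 25: √25 = 5, so 2c = 41 − 3·5 = 26 and c = 13.
Check: U(13, 25) = 41.

c = 13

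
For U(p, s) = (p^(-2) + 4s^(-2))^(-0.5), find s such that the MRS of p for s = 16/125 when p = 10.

s = 8

For CES with ρ = -2, MRS = (1/4)·(s/p)^3.
Setting (1/4)·(s/10)^3 = 16/125 gives (s/10)^3 = 64/125, so s/10 = 0.8 and s = 8.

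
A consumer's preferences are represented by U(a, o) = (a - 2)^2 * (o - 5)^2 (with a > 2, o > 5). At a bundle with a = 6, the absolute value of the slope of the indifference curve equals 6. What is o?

MU_a = 2·(a−2)·(o−5)^2, MU_o = 2·(a−2)^2·(o−5).
MRS = (o−5)/(a−2).
Substitute a = 6: MRS = (o − 5)/4. Setting this equal to 6 gives o − 5 = 6·4 = 24, so o = 29.

o = 29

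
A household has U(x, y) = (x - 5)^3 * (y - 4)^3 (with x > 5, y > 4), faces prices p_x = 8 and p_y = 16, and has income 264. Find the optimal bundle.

MU_x = 3·(x−5)^2·(y−4)^3, MU_y = 3·(x−5)^3·(y−4)^2.
MRS = (y−4)/(x−5).
Tangency: set MRS = p_x/p_y = 8/16 = 0.5.
So (y − 4)/(x − 5) = 0.5, i.e. (y − 4) = 0.5·(x − 5).
Rewrite the budget in excess-of-subsistence terms: 8·(x − 5) + 16·(y − 4) = 264 − 8·5 − 16·4 = 160.
Substituting, 16·(x − 5) = 160, so x − 5 = 10 and x* = 15.
Then y − 4 = 0.5·10 = 5, so y* = 9.

x* = 15, y* = 9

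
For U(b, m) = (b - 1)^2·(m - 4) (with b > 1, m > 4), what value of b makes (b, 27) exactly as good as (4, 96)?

b = 7

U(4, 96) = 828.
Set U(b, 27) = 828 and solve.
With m = 27: (27 − 4) = 23, so (b − 1)^2 = 828/23 = 36.
Taking the square root (with b > 1): b − 1 = 6, so b = 7.
Check: U(7, 27) = 828.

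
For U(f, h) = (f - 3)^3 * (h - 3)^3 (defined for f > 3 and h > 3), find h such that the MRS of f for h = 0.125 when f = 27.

h = 6

MU_f = 3·(f−3)^2·(h−3)^3, MU_h = 3·(f−3)^3·(h−3)^2.
MRS = (h−3)/(f−3).
Substitute f = 27: MRS = (h − 3)/24. Setting this equal to 0.125 gives h − 3 = 0.125·24 = 3, so h = 6.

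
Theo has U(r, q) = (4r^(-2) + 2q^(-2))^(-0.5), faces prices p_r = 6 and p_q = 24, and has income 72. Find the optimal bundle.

For CES with ρ = -2, MRS = (4/2)·(q/r)^3.
Tangency: set MRS = p_r/p_q = 6/24 = 0.25.
So (q/r)^3 = 0.125; taking the cube root, q/r = 0.5, i.e. q = 0.5·r.
Substitute into the budget 6·r + 24·q = 72: 18·r = 72, so r* = 4 and q* = 0.5·4 = 2.

r* = 4, q* = 2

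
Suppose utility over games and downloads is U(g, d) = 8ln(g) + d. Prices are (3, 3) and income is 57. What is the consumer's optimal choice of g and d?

MU_g = 8/g, MU_d = 1.
MRS = 8/g ÷ 1.
Tangency: set MRS = p_g/p_d = 3/3 = 1.
MRS depends only on g: 8/g = 1 ⇒ g* = 8/1 = 8.
From the budget, 3·d = 57 − 3·8 = 33, so d* = 11.

g* = 8, d* = 11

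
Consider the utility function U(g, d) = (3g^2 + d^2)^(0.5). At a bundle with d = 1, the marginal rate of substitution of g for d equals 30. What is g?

For CES with ρ = 2, MRS = (3/1)·(d/g)^(-1).
Setting (3/1)·(1/g)^(-1) = 30 gives (1/g)^(-1) = 10, so 1/g = 0.1 and g = 10.

g = 10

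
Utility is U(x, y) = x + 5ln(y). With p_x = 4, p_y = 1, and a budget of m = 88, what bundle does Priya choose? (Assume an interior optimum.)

x* = 17, y* = 20

MU_x = 1, MU_y = 5/y.
MRS = 1 ÷ (5/y).
Tangency: set MRS = p_x/p_y = 4/1 = 4.
MRS depends only on y: 0.2·y = 4 ⇒ y* = 4/0.2 = 20.
From the budget, 4·x = 88 − 1·20 = 68, so x* = 17.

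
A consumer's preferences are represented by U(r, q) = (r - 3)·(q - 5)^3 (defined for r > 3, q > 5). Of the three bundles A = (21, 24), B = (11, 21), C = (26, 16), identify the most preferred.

Bundle A

Evaluate utility at each bundle:
U(A) = 123462.
U(B) = 32768.
U(C) = 30613.
Highest utility is A, so A ≻ B ≻ C.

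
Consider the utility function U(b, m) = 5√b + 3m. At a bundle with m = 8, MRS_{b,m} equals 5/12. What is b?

MU_b = 5/(2√b), MU_m = 3.
MRS = 5/(2√b) ÷ 3.
MRS depends only on b: (5/6)/√b = 5/12 ⇒ √b = (5/6)/(5/12) = 2 ⇒ b = 4.

b = 4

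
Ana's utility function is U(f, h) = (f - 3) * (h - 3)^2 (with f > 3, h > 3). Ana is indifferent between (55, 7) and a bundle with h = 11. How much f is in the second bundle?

U(55, 7) = 832.
Set U(f, 11) = 832 and solve.
With h = 11: (11 − 3)^2 = 64, so (f − 3) = 832/64 = 13.
So f = 3 + 13 = 16.
Check: U(16, 11) = 832.

f = 16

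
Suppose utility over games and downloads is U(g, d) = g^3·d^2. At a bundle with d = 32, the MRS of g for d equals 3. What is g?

g = 16

MU_g = 3·g^2·d^2 and MU_d = 2·g^3·d.
MRS = MU_g/MU_d = (3/2)·d/g.
Substitute d = 32: MRS = 48/g. Setting 48/g = 3 gives g = 48/3 = 16.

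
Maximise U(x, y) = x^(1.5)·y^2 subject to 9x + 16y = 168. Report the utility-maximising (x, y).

MU_x = 1.5·√x·y^2 and MU_y = 2·x^(1.5)·y.
MRS = MU_x/MU_y = (0.75)·y/x.
Tangency: set MRS = p_x/p_y = 9/16.
So (0.75)·y/x = 9/16, i.e. y = 0.75·x.
Substitute into the budget 9·x + 16·y = 168: 21·x = 168, so x* = 8.
Then y* = 0.75·8 = 6.

x* = 8, y* = 6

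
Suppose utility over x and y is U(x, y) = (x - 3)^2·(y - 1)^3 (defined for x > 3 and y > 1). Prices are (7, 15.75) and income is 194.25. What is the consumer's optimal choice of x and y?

MU_x = 2·(x−3)·(y−1)^3, MU_y = 3·(x−3)^2·(y−1)^2.
MRS = (2/3)·(y−1)/(x−3).
Tangency: set MRS = p_x/p_y = 7/15.75 = 4/9.
So (2/3)·(y − 1)/(x − 3) = 4/9, i.e. (y − 1) = (2/3)·(x − 3).
Rewrite the budget in excess-of-subsistence terms: 7·(x − 3) + 15.75·(y − 1) = 194.25 − 7·3 − 15.75·1 = 157.5.
Substituting, 17.5·(x − 3) = 157.5, so x − 3 = 9 and x* = 12.
Then y − 1 = (2/3)·9 = 6, so y* = 7.

x* = 12, y* = 7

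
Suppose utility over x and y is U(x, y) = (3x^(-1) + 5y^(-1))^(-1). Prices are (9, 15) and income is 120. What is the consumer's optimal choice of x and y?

x* = 5, y* = 5

For CES with ρ = -1, MRS = (3/5)·(y/x)^2.
Tangency: set MRS = p_x/p_y = 9/15 = 0.6.
So (y/x)^2 = 1; taking the square root, y/x = 1, i.e. y = x.
Substitute into the budget 9·x + 15·y = 120: 24·x = 120, so x* = 5 and y* = 5.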